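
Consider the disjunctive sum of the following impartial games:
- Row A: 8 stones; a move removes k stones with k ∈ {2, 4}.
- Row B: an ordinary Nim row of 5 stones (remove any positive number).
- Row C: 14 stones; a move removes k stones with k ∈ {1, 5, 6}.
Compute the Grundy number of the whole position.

For row A, compute g(0), g(1), … with moves {2, 4}:
k:     0  1  2  3  4  5  6  7  8
g(k):  0  0  1  1  2  2  0  0  1
So g(8) = 1.
Row B is a plain Nim row of size 5, so its Grundy value is 5.
Grundy values for row C (subtraction set {1, 5, 6}):
k:     0  1  2  3  4  5  6  7  8  9 10 11 12 13 14
g(k):  0  1  0  1  0  1  2  3  2  3  2  0  1  0  1
So g(14) = 1.
By the Sprague-Grundy theorem, the Grundy value of a sum of independent games is the XOR of the component values.
Combined value = 1 ⊕ 5 ⊕ 1 = 5.

5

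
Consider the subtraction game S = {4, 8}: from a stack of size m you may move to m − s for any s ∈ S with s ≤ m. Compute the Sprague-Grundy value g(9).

Build the Grundy sequence with g(k) = mex{g(k−s) : s ∈ {4, 8}, s ≤ k}:
k:     0  1  2  3  4  5  6  7  8  9
g(k):  0  0  0  0  1  1  1  1  2  2
So g(9) = 2.

2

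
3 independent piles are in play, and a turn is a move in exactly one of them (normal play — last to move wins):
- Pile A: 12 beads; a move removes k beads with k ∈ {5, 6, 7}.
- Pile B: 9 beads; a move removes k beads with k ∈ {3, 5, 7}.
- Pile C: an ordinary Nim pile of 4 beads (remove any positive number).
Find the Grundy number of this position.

7

Grundy values for pile A (subtraction set {5, 6, 7}):
k:     0  1  2  3  4  5  6  7  8  9 10 11 12
g(k):  0  0  0  0  0  1  1  1  1  1  2  2  0
So g(12) = 0.
Build the Grundy sequence for pile B with g(k) = mex{g(k−s) : s ∈ {3, 5, 7}, s ≤ k}:
g(0) = mex{} = 0
g(1) = mex{} = 0
g(2) = mex{} = 0
g(3) = mex{0} = 1
g(4) = mex{0} = 1
g(5) = mex{0} = 1
g(6) = mex{0,1} = 2
g(7) = mex{0,1} = 2
g(8) = mex{0,1} = 2
g(9) = mex{0,1,2} = 3
So g(9) = 3.
Pile C is a plain Nim pile of size 4, so its Grundy value is 4.
The value of a disjunctive sum is the nim-sum of the parts.
Combined value = 0 XOR 3 XOR 4 = 7.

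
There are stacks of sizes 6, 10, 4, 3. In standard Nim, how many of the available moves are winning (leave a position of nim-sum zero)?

1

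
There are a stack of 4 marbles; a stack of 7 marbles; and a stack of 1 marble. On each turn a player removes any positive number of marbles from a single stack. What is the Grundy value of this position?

2

Bitwise XOR of the heap sizes:
  100  (4)
  111  (7)
  001  (1)
  ---
  010  (2)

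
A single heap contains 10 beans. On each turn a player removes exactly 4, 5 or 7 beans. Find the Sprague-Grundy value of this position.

2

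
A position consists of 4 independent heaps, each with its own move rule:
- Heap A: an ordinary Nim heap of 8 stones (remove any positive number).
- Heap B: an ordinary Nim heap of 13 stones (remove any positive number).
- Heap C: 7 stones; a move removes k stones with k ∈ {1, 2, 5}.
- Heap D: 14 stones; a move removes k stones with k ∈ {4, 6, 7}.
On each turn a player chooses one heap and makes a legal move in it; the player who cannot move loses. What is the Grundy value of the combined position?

4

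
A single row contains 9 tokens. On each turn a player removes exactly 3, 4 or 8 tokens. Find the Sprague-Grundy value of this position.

3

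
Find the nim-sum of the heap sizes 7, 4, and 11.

8

In binary:
  0111  (7)
  0100  (4)
  1011  (11)
  ----
  1000  (8)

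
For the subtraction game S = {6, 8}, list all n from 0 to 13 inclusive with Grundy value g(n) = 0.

0, 1, 2, 3, 4, 5

Build the Grundy sequence with g(k) = mex{g(k−s) : s ∈ {6, 8}, s ≤ k}:
k:     0  1  2  3  4  5  6  7  8  9 10 11 12 13
g(k):  0  0  0  0  0  0  1  1  1  1  1  1  2  2
The P-positions (g = 0) in 0..13 are 0, 1, 2, 3, 4, 5.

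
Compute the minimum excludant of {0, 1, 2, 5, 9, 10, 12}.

The values 0, 1, 2 are all present; 3 is the first non-negative integer missing from the set.

3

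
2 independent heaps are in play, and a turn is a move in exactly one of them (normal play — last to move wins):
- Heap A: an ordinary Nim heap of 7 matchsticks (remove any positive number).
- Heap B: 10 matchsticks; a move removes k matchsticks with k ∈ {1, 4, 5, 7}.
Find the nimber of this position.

Heap A is a plain Nim heap of size 7, so its Grundy value is 7.
For heap B, compute g(0), g(1), … with moves {1, 4, 5, 7}:
g(0) = mex{} = 0
g(1) = mex{0} = 1
g(2) = mex{1} = 0
g(3) = mex{0} = 1
g(4) = mex{0,1} = 2
g(5) = mex{0,1,2} = 3
g(6) = mex{0,1,3} = 2
g(7) = mex{0,1,2} = 3
g(8) = mex{1,2,3} = 0
g(9) = mex{0,2,3} = 1
g(10) = mex{1,2,3} = 0
So g(10) = 0.
By the Sprague-Grundy theorem, the Grundy value of a sum of independent games is the XOR of the component values.
Combined value = 7 XOR 0 = 7.

7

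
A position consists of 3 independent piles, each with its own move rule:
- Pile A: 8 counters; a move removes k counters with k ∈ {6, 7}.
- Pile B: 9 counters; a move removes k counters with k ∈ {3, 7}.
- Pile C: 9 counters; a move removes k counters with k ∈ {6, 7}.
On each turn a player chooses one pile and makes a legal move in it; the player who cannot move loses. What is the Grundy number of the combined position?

For pile A, compute g(0), g(1), … with moves {6, 7}:
k:     0  1  2  3  4  5  6  7  8
g(k):  0  0  0  0  0  0  1  1  1
So g(8) = 1.
For pile B, compute g(0), g(1), … with moves {3, 7}:
g(0) = mex{} = 0
g(1) = mex{} = 0
g(2) = mex{} = 0
g(3) = mex{0} = 1
g(4) = mex{0} = 1
g(5) = mex{0} = 1
g(6) = mex{1} = 0
g(7) = mex{0,1} = 2
g(8) = mex{0,1} = 2
g(9) = mex{0} = 1
So g(9) = 1.
Build the Grundy sequence for pile C with g(k) = mex{g(k−s) : s ∈ {6, 7}, s ≤ k}:
g(0) = mex{} = 0
g(1) = mex{} = 0
g(2) = mex{} = 0
g(3) = mex{} = 0
g(4) = mex{} = 0
g(5) = mex{} = 0
g(6) = mex{0} = 1
g(7) = mex{0} = 1
g(8) = mex{0} = 1
g(9) = mex{0} = 1
So g(9) = 1.
The value of a disjunctive sum is the nim-sum of the parts.
Combined value = 1 XOR 1 XOR 1 = 1.

1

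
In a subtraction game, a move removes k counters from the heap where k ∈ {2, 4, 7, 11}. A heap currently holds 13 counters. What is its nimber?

2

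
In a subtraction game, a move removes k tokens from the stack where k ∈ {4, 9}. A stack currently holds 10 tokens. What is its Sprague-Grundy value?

2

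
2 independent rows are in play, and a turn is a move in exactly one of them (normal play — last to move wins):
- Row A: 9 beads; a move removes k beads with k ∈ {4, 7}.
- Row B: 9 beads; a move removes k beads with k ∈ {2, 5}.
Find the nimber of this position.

3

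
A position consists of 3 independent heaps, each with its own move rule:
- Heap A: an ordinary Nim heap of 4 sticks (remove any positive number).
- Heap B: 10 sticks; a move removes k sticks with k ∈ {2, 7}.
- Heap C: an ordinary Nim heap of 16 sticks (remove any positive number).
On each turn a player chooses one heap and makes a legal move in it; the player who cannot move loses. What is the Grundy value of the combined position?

Heap A is a plain Nim heap of size 4, so its Grundy value is 4.
Grundy values for heap B (subtraction set {2, 7}):
k:     0  1  2  3  4  5  6  7  8  9 10
g(k):  0  0  1  1  0  0  1  1  2  0  0
So g(10) = 0.
Heap C is a plain Nim heap of size 16, so its Grundy value is 16.
By the Sprague-Grundy theorem, the Grundy value of a sum of independent games is the XOR of the component values.
Combined value = 4 ⊕ 0 ⊕ 16 = 20.

20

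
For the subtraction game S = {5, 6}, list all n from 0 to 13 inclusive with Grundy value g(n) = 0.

Grundy values for subtraction set {5, 6}:
g(0) = mex{} = 0
g(1) = mex{} = 0
g(2) = mex{} = 0
g(3) = mex{} = 0
g(4) = mex{} = 0
g(5) = mex{0} = 1
g(6) = mex{0} = 1
g(7) = mex{0} = 1
g(8) = mex{0} = 1
g(9) = mex{0} = 1
g(10) = mex{0,1} = 2
g(11) = mex{1} = 0
g(12) = mex{1} = 0
g(13) = mex{1} = 0
The P-positions (g = 0) in 0..13 are 0, 1, 2, 3, 4, 11, 12, 13.

0, 1, 2, 3, 4, 11, 12, 13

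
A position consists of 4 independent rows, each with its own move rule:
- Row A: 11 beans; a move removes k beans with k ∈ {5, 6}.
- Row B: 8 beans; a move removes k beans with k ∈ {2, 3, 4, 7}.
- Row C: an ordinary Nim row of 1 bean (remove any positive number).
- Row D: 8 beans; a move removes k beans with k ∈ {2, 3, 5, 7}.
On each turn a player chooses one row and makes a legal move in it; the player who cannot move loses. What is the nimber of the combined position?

4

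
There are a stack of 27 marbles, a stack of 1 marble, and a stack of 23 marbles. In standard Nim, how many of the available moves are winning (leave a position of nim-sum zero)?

1

Compute the nim-sum pairwise:
27 ^ 1 = 26
26 ^ 23 = 13
The overall nim-sum is X = 13. A stack of size p has a winning move iff p XOR X < p (reduce it to p XOR X).
  27: 27 XOR 13 = 22 < 27 — winning move (to 22).
  1: 1 XOR 13 = 12 ≥ 1 — no move.
  23: 23 XOR 13 = 26 ≥ 23 — no move.
That gives 1 winning move.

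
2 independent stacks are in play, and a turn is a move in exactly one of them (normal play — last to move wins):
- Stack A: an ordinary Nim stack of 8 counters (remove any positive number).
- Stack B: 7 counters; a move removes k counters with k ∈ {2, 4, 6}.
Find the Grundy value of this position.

11

Stack A is a plain Nim stack of size 8, so its Grundy value is 8.
Grundy values for stack B (subtraction set {2, 4, 6}):
g(0) = mex{} = 0
g(1) = mex{} = 0
g(2) = mex{0} = 1
g(3) = mex{0} = 1
g(4) = mex{0,1} = 2
g(5) = mex{0,1} = 2
g(6) = mex{0,1,2} = 3
g(7) = mex{0,1,2} = 3
So g(7) = 3.
By the Sprague-Grundy theorem, the Grundy value of a sum of independent games is the XOR of the component values.
Combined value = 8 XOR 3 = 11.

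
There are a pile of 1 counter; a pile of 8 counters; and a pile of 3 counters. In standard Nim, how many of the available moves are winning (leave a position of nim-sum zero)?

Bitwise XOR of the heap sizes:
  0001  (1)
  1000  (8)
  0011  (3)
  ----
  1010  (10)
The overall nim-sum is X = 10. A pile of size p has a winning move iff p XOR X < p (reduce it to p XOR X).
  1: 1 XOR 10 = 11 ≥ 1 — no move.
  8: 8 XOR 10 = 2 < 8 — winning move (to 2).
  3: 3 XOR 10 = 9 ≥ 3 — no move.
That gives 1 winning move.

1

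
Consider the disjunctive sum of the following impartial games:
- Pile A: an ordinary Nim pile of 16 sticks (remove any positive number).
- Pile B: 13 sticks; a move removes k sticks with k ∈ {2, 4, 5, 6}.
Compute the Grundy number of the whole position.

18

Pile A is a plain Nim pile of size 16, so its Grundy value is 16.
For pile B, compute g(0), g(1), … with moves {2, 4, 5, 6}:
g(0) = mex{} = 0
g(1) = mex{} = 0
g(2) = mex{0} = 1
g(3) = mex{0} = 1
g(4) = mex{0,1} = 2
g(5) = mex{0,1} = 2
g(6) = mex{0,1,2} = 3
g(7) = mex{0,1,2} = 3
g(8) = mex{1,2,3} = 0
g(9) = mex{1,2,3} = 0
g(10) = mex{0,2,3} = 1
g(11) = mex{0,2,3} = 1
g(12) = mex{0,1,3} = 2
g(13) = mex{0,1,3} = 2
So g(13) = 2.
By the Sprague-Grundy theorem, the Grundy value of a sum of independent games is the XOR of the component values.
Combined value = 16 ⊕ 2 = 18.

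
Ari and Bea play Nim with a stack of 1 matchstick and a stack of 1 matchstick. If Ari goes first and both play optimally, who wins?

Bea wins

Nim-sum: 1 ⊕ 1 = 0.
The nim-sum is 0, so this is a P-position: the player to move is in a losing position under optimal play; Ari is about to move from it and so loses — Bea wins.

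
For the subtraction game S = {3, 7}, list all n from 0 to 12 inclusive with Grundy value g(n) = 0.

0, 1, 2, 6, 10, 11, 12

Grundy values for subtraction set {3, 7}:
k:     0  1  2  3  4  5  6  7  8  9 10 11 12
g(k):  0  0  0  1  1  1  0  2  2  1  0  0  0
The P-positions (g = 0) in 0..12 are 0, 1, 2, 6, 10, 11, 12.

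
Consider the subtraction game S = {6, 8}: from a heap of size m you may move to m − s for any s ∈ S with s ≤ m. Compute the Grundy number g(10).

Grundy values for subtraction set {6, 8}:
g(0) = mex{} = 0
g(1) = mex{} = 0
g(2) = mex{} = 0
g(3) = mex{} = 0
g(4) = mex{} = 0
g(5) = mex{} = 0
g(6) = mex{0} = 1
g(7) = mex{0} = 1
g(8) = mex{0} = 1
g(9) = mex{0} = 1
g(10) = mex{0} = 1
So g(10) = 1.

1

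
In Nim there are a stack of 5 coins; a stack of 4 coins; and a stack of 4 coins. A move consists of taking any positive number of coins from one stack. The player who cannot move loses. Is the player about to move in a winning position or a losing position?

In binary:
  101  (5)
  100  (4)
  100  (4)
  ---
  101  (5)
The nim-sum is 5 ≠ 0, so this is an N-position: the player to move can win.

Winning position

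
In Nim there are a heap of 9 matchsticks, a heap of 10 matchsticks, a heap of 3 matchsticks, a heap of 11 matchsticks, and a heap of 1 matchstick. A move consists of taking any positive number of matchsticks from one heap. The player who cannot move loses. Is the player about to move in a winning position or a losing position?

Compute the nim-sum pairwise:
9 ⊕ 10 = 3
3 ⊕ 3 = 0
0 ⊕ 11 = 11
11 ⊕ 1 = 10
The nim-sum is 10 ≠ 0, so this is an N-position: the player to move can win.

Winning position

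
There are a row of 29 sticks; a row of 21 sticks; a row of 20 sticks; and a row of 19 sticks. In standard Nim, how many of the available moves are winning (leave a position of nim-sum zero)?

1

Compute the nim-sum pairwise:
29 ^ 21 = 8
8 ^ 20 = 28
28 ^ 19 = 15
The overall nim-sum is X = 15. A row of size p has a winning move iff p XOR X < p (reduce it to p XOR X).
  29: 29 XOR 15 = 18 < 29 — winning move (to 18).
  21: 21 XOR 15 = 26 ≥ 21 — no move.
  20: 20 XOR 15 = 27 ≥ 20 — no move.
  19: 19 XOR 15 = 28 ≥ 19 — no move.
That gives 1 winning move.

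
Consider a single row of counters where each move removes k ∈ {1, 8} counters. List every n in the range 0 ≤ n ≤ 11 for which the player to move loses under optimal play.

Build the Grundy sequence with g(k) = mex{g(k−s) : s ∈ {1, 8}, s ≤ k}:
g(0) = mex{} = 0
g(1) = mex{0} = 1
g(2) = mex{1} = 0
g(3) = mex{0} = 1
g(4) = mex{1} = 0
g(5) = mex{0} = 1
g(6) = mex{1} = 0
g(7) = mex{0} = 1
g(8) = mex{0,1} = 2
g(9) = mex{1,2} = 0
g(10) = mex{0} = 1
g(11) = mex{1} = 0
The P-positions (g = 0) in 0..11 are 0, 2, 4, 6, 9, 11.

0, 2, 4, 6, 9, 11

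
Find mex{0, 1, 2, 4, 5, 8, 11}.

3

The values 0, 1, 2 are all present; 3 is the first non-negative integer missing from the set.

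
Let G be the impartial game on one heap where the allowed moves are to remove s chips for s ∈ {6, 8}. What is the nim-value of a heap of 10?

1

Grundy values for subtraction set {6, 8}:
g(0) = mex{} = 0
g(1) = mex{} = 0
g(2) = mex{} = 0
g(3) = mex{} = 0
g(4) = mex{} = 0
g(5) = mex{} = 0
g(6) = mex{0} = 1
g(7) = mex{0} = 1
g(8) = mex{0} = 1
g(9) = mex{0} = 1
g(10) = mex{0} = 1
So g(10) = 1.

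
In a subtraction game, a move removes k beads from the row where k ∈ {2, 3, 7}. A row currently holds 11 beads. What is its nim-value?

0

Build the Grundy sequence with g(k) = mex{g(k−s) : s ∈ {2, 3, 7}, s ≤ k}:
k:     0  1  2  3  4  5  6  7  8  9 10 11
g(k):  0  0  1  1  2  0  0  1  1  2  0  0
So g(11) = 0.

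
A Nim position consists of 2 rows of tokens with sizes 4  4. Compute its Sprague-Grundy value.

0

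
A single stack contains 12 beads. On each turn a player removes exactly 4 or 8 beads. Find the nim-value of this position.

0

Compute g(0), g(1), … for moves {4, 8}:
k:     0  1  2  3  4  5  6  7  8  9 10 11 12
g(k):  0  0  0  0  1  1  1  1  2  2  2  2  0
So g(12) = 0.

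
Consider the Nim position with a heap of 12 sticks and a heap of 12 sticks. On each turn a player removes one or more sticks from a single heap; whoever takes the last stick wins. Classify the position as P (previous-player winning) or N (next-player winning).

In binary:
  1100  (12)
  1100  (12)
  ----
  0000  (0)
The nim-sum is 0, so this is a P-position: the player to move is in a losing position under optimal play.

P-position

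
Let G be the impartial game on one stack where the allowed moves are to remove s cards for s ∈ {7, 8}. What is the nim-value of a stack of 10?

Compute g(0), g(1), … for moves {7, 8}:
g(0) = mex{} = 0
g(1) = mex{} = 0
g(2) = mex{} = 0
g(3) = mex{} = 0
g(4) = mex{} = 0
g(5) = mex{} = 0
g(6) = mex{} = 0
g(7) = mex{0} = 1
g(8) = mex{0} = 1
g(9) = mex{0} = 1
g(10) = mex{0} = 1
So g(10) = 1.

1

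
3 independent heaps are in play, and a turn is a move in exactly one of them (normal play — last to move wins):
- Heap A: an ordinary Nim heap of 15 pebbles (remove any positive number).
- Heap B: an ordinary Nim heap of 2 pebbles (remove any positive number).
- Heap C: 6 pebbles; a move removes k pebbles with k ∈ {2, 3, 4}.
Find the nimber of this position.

Heap A is a plain Nim heap of size 15, so its Grundy value is 15.
Heap B is a plain Nim heap of size 2, so its Grundy value is 2.
Build the Grundy sequence for heap C with g(k) = mex{g(k−s) : s ∈ {2, 3, 4}, s ≤ k}:
k:     0  1  2  3  4  5  6
g(k):  0  0  1  1  2  2  0
So g(6) = 0.
By the Sprague-Grundy theorem, the Grundy value of a sum of independent games is the XOR of the component values.
Combined value = 15 XOR 2 XOR 0 = 13.

13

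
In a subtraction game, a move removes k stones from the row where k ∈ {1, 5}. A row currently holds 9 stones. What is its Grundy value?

1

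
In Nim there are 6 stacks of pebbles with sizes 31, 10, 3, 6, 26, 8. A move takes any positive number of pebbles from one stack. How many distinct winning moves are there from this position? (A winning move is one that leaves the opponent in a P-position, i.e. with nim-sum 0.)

5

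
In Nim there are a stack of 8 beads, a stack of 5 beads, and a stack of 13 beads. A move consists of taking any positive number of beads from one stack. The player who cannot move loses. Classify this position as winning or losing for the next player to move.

Compute the nim-sum pairwise:
8 ^ 5 = 13
13 ^ 13 = 0
The nim-sum is 0, so this is a P-position: the player to move is in a losing position under optimal play.

Losing position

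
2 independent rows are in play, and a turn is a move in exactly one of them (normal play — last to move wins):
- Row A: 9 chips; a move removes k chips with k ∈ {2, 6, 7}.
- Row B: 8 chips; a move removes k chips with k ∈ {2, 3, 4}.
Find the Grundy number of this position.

For row A, compute g(0), g(1), … with moves {2, 6, 7}:
k:     0  1  2  3  4  5  6  7  8  9
g(k):  0  0  1  1  0  0  1  1  2  0
So g(9) = 0.
For row B, compute g(0), g(1), … with moves {2, 3, 4}:
k:     0  1  2  3  4  5  6  7  8
g(k):  0  0  1  1  2  2  0  0  1
So g(8) = 1.
By the Sprague-Grundy theorem, the Grundy value of a sum of independent games is the XOR of the component values.
Combined value = 0 XOR 1 = 1.

1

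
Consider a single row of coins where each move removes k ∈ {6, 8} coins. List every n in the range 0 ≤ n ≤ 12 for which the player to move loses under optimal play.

0, 1, 2, 3, 4, 5

Build the Grundy sequence with g(k) = mex{g(k−s) : s ∈ {6, 8}, s ≤ k}:
g(0) = mex{} = 0
g(1) = mex{} = 0
g(2) = mex{} = 0
g(3) = mex{} = 0
g(4) = mex{} = 0
g(5) = mex{} = 0
g(6) = mex{0} = 1
g(7) = mex{0} = 1
g(8) = mex{0} = 1
g(9) = mex{0} = 1
g(10) = mex{0} = 1
g(11) = mex{0} = 1
g(12) = mex{0,1} = 2
The P-positions (g = 0) in 0..12 are 0, 1, 2, 3, 4, 5.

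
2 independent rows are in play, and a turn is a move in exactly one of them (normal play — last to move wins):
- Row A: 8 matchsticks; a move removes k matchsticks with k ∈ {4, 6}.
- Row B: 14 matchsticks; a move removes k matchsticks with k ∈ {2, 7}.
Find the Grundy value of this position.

For row A, compute g(0), g(1), … with moves {4, 6}:
g(0) = mex{} = 0
g(1) = mex{} = 0
g(2) = mex{} = 0
g(3) = mex{} = 0
g(4) = mex{0} = 1
g(5) = mex{0} = 1
g(6) = mex{0} = 1
g(7) = mex{0} = 1
g(8) = mex{0,1} = 2
So g(8) = 2.
Grundy values for row B (subtraction set {2, 7}):
g(0) = mex{} = 0
g(1) = mex{} = 0
g(2) = mex{0} = 1
g(3) = mex{0} = 1
g(4) = mex{1} = 0
g(5) = mex{1} = 0
g(6) = mex{0} = 1
g(7) = mex{0} = 1
g(8) = mex{0,1} = 2
g(9) = mex{1} = 0
g(10) = mex{1,2} = 0
g(11) = mex{0} = 1
g(12) = mex{0} = 1
g(13) = mex{1} = 0
g(14) = mex{1} = 0
So g(14) = 0.
The value of a disjunctive sum is the nim-sum of the parts.
Combined value = 2 XOR 0 = 2.

2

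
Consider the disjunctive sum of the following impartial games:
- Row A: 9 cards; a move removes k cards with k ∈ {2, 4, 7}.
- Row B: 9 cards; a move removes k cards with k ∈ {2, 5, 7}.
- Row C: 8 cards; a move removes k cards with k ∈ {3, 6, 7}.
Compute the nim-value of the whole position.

0

Grundy values for row A (subtraction set {2, 4, 7}):
k:     0  1  2  3  4  5  6  7  8  9
g(k):  0  0  1  1  2  2  0  3  1  0
So g(9) = 0.
For row B, compute g(0), g(1), … with moves {2, 5, 7}:
k:     0  1  2  3  4  5  6  7  8  9
g(k):  0  0  1  1  0  2  1  3  2  2
So g(9) = 2.
Grundy values for row C (subtraction set {3, 6, 7}):
k:     0  1  2  3  4  5  6  7  8
g(k):  0  0  0  1  1  1  2  2  2
So g(8) = 2.
The value of a disjunctive sum is the nim-sum of the parts.
Combined value = 0 XOR 2 XOR 2 = 0.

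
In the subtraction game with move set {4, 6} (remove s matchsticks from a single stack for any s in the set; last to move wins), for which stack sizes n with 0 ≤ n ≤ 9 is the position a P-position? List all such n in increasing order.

0, 1, 2, 3

Grundy values for subtraction set {4, 6}:
k:     0  1  2  3  4  5  6  7  8  9
g(k):  0  0  0  0  1  1  1  1  2  2
The P-positions (g = 0) in 0..9 are 0, 1, 2, 3.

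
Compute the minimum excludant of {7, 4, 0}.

0 is in the set but 1 is not, so the mex is 1.

1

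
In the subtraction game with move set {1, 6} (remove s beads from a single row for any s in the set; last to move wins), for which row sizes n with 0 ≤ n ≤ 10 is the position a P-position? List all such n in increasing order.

0, 2, 4, 7, 9

Build the Grundy sequence with g(k) = mex{g(k−s) : s ∈ {1, 6}, s ≤ k}:
g(0) = mex{} = 0
g(1) = mex{0} = 1
g(2) = mex{1} = 0
g(3) = mex{0} = 1
g(4) = mex{1} = 0
g(5) = mex{0} = 1
g(6) = mex{0,1} = 2
g(7) = mex{1,2} = 0
g(8) = mex{0} = 1
g(9) = mex{1} = 0
g(10) = mex{0} = 1
The P-positions (g = 0) in 0..10 are 0, 2, 4, 7, 9.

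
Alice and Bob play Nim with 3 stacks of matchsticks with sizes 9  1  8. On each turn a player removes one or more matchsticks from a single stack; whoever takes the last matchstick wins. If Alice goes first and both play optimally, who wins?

Bob wins

In binary:
  1001  (9)
  0001  (1)
  1000  (8)
  ----
  0000  (0)
The nim-sum is 0, so this is a P-position: the player to move is in a losing position under optimal play; Alice is about to move from it and so loses — Bob wins.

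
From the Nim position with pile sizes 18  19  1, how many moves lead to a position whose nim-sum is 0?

Nim-sum: 18 ^ 19 ^ 1 = 0.
The nim-sum is already 0, so every move leaves a nonzero nim-sum — there are no winning moves.

0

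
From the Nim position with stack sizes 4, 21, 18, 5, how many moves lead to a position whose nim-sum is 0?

Compute the nim-sum pairwise:
4 ^ 21 = 17
17 ^ 18 = 3
3 ^ 5 = 6
The overall nim-sum is X = 6. A stack of size p has a winning move iff p XOR X < p (reduce it to p XOR X).
  4: 4 XOR 6 = 2 < 4 — winning move (to 2).
  21: 21 XOR 6 = 19 < 21 — winning move (to 19).
  18: 18 XOR 6 = 20 ≥ 18 — no move.
  5: 5 XOR 6 = 3 < 5 — winning move (to 3).
That gives 3 winning moves.

3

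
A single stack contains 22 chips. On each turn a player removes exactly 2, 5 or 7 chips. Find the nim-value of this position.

Compute g(0), g(1), … for moves {2, 5, 7}:
k:     0  1  2  3  4  5  6  7  8  9 10 11 12 13 14 15 16 17 18 19 20 21 22
g(k):  0  0  1  1  0  2  1  3  2  2  0  3  1  0  0  1  1  2  2  3  3  2  0
So g(22) = 0.

0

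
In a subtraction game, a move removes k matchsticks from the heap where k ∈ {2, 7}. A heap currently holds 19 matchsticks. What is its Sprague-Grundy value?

0

Build the Grundy sequence with g(k) = mex{g(k−s) : s ∈ {2, 7}, s ≤ k}:
k:     0  1  2  3  4  5  6  7  8  9 10 11 12 13 14 15 16 17 18 19
g(k):  0  0  1  1  0  0  1  1  2  0  0  1  1  0  0  1  1  2  0  0
So g(19) = 0.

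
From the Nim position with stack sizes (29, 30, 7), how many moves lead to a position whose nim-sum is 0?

Write each in binary and XOR column by column:
  11101  (29)
  11110  (30)
  00111  (7)
  -----
  00100  (4)
The overall nim-sum is X = 4. A stack of size p has a winning move iff p XOR X < p (reduce it to p XOR X).
  29: 29 XOR 4 = 25 < 29 — winning move (to 25).
  30: 30 XOR 4 = 26 < 30 — winning move (to 26).
  7: 7 XOR 4 = 3 < 7 — winning move (to 3).
That gives 3 winning moves.

3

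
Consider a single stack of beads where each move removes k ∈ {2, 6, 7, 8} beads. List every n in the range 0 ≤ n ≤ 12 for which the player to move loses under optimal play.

0, 1, 4, 5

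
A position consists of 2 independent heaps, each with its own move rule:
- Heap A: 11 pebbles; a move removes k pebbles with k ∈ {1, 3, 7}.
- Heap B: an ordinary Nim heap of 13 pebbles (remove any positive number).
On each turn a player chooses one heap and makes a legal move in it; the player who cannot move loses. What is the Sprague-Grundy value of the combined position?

12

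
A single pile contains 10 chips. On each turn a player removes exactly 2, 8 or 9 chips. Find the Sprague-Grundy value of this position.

Grundy values for subtraction set {2, 8, 9}:
g(0) = mex{} = 0
g(1) = mex{} = 0
g(2) = mex{0} = 1
g(3) = mex{0} = 1
g(4) = mex{1} = 0
g(5) = mex{1} = 0
g(6) = mex{0} = 1
g(7) = mex{0} = 1
g(8) = mex{0,1} = 2
g(9) = mex{0,1} = 2
g(10) = mex{0,1,2} = 3
So g(10) = 3.

3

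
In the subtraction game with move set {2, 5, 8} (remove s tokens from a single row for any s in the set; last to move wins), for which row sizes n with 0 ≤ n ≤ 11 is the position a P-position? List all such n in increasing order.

Build the Grundy sequence with g(k) = mex{g(k−s) : s ∈ {2, 5, 8}, s ≤ k}:
g(0) = mex{} = 0
g(1) = mex{} = 0
g(2) = mex{0} = 1
g(3) = mex{0} = 1
g(4) = mex{1} = 0
g(5) = mex{0,1} = 2
g(6) = mex{0} = 1
g(7) = mex{1,2} = 0
g(8) = mex{0,1} = 2
g(9) = mex{0} = 1
g(10) = mex{1,2} = 0
g(11) = mex{1} = 0
The P-positions (g = 0) in 0..11 are 0, 1, 4, 7, 10, 11.

0, 1, 4, 7, 10, 11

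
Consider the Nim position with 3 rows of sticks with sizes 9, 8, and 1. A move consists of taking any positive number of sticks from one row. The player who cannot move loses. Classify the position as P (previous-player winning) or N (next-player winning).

P-position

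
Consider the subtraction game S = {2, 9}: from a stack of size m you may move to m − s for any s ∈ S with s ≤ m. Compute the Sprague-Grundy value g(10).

1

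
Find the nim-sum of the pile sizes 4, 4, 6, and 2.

4

Compute the nim-sum pairwise:
4 ⊕ 4 = 0
0 ⊕ 6 = 6
6 ⊕ 2 = 4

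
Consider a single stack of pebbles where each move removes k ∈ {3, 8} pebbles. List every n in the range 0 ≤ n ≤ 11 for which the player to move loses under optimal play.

0, 1, 2, 6, 7, 11

Grundy values for subtraction set {3, 8}:
g(0) = mex{} = 0
g(1) = mex{} = 0
g(2) = mex{} = 0
g(3) = mex{0} = 1
g(4) = mex{0} = 1
g(5) = mex{0} = 1
g(6) = mex{1} = 0
g(7) = mex{1} = 0
g(8) = mex{0,1} = 2
g(9) = mex{0} = 1
g(10) = mex{0} = 1
g(11) = mex{1,2} = 0
The P-positions (g = 0) in 0..11 are 0, 1, 2, 6, 7, 11.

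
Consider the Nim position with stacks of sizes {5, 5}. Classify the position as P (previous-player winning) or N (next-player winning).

P-position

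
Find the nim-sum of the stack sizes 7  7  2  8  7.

Compute the nim-sum pairwise:
7 ⊕ 7 = 0
0 ⊕ 2 = 2
2 ⊕ 8 = 10
10 ⊕ 7 = 13

13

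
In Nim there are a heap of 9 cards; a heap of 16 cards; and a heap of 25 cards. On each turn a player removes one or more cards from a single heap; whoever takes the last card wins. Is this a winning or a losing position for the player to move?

Losing position

Compute the nim-sum pairwise:
9 XOR 16 = 25
25 XOR 25 = 0
The nim-sum is 0, so this is a P-position: the player to move is in a losing position under optimal play.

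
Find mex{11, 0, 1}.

The values 0, 1 are all present; 2 is the first non-negative integer missing from the set.

2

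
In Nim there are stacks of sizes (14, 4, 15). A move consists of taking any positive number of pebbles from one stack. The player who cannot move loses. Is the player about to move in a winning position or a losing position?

Compute the nim-sum pairwise:
14 ⊕ 4 = 10
10 ⊕ 15 = 5
The nim-sum is 5 ≠ 0, so this is an N-position: the player to move can win.

Winning position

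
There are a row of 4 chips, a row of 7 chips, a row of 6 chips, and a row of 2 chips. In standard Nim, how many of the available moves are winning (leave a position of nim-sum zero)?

3

Compute the nim-sum pairwise:
4 ⊕ 7 = 3
3 ⊕ 6 = 5
5 ⊕ 2 = 7
The overall nim-sum is X = 7. A row of size p has a winning move iff p XOR X < p (reduce it to p XOR X).
  4: 4 XOR 7 = 3 < 4 — winning move (to 3).
  7: 7 XOR 7 = 0 < 7 — winning move (to 0).
  6: 6 XOR 7 = 1 < 6 — winning move (to 1).
  2: 2 XOR 7 = 5 ≥ 2 — no move.
That gives 3 winning moves.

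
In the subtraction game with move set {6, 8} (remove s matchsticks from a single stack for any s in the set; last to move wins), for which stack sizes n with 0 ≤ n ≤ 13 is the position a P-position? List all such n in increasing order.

0, 1, 2, 3, 4, 5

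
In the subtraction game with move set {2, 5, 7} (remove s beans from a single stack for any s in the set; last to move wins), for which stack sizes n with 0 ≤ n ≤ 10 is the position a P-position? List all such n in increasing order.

0, 1, 4, 10

Build the Grundy sequence with g(k) = mex{g(k−s) : s ∈ {2, 5, 7}, s ≤ k}:
g(0) = mex{} = 0
g(1) = mex{} = 0
g(2) = mex{0} = 1
g(3) = mex{0} = 1
g(4) = mex{1} = 0
g(5) = mex{0,1} = 2
g(6) = mex{0} = 1
g(7) = mex{0,1,2} = 3
g(8) = mex{0,1} = 2
g(9) = mex{0,1,3} = 2
g(10) = mex{1,2} = 0
The P-positions (g = 0) in 0..10 are 0, 1, 4, 10.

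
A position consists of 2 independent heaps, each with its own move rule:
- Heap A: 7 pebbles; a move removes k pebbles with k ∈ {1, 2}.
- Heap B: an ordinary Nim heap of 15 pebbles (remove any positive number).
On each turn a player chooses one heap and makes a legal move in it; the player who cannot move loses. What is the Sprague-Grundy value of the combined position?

For heap A, compute g(0), g(1), … with moves {1, 2}:
g(0) = mex{} = 0
g(1) = mex{0} = 1
g(2) = mex{0,1} = 2
g(3) = mex{1,2} = 0
g(4) = mex{0,2} = 1
g(5) = mex{0,1} = 2
g(6) = mex{1,2} = 0
g(7) = mex{0,2} = 1
So g(7) = 1.
Heap B is a plain Nim heap of size 15, so its Grundy value is 15.
The value of a disjunctive sum is the nim-sum of the parts.
Combined value = 1 ⊕ 15 = 14.

14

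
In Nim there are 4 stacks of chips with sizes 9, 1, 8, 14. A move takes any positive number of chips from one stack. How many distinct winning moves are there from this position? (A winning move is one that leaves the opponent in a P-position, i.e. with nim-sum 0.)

3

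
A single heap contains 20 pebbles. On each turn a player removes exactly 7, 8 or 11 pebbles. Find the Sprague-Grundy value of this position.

0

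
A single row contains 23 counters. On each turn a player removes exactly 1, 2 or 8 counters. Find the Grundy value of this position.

2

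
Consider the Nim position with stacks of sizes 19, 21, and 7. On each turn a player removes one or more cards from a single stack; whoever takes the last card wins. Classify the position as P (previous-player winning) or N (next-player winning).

Nim-sum: 19 XOR 21 XOR 7 = 1.
The nim-sum is 1 ≠ 0, so this is an N-position: the player to move can win.

N-position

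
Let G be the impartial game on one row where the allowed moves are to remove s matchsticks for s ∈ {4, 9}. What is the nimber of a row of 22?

Grundy values for subtraction set {4, 9}:
k:     0  1  2  3  4  5  6  7  8  9 10 11 12 13 14 15 16 17 18 19 20 21 22
g(k):  0  0  0  0  1  1  1  1  0  2  2  2  1  0  0  0  0  1  1  1  1  0  2
So g(22) = 2.

2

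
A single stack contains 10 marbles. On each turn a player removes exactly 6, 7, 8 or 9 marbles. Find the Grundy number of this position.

Grundy values for subtraction set {6, 7, 8, 9}:
k:     0  1  2  3  4  5  6  7  8  9 10
g(k):  0  0  0  0  0  0  1  1  1  1  1
So g(10) = 1.

1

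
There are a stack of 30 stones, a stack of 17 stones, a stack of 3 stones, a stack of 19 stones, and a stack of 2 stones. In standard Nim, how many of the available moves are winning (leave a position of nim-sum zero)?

3

Compute the nim-sum pairwise:
30 ^ 17 = 15
15 ^ 3 = 12
12 ^ 19 = 31
31 ^ 2 = 29
The overall nim-sum is X = 29. A stack of size p has a winning move iff p XOR X < p (reduce it to p XOR X).
  30: 30 XOR 29 = 3 < 30 — winning move (to 3).
  17: 17 XOR 29 = 12 < 17 — winning move (to 12).
  3: 3 XOR 29 = 30 ≥ 3 — no move.
  19: 19 XOR 29 = 14 < 19 — winning move (to 14).
  2: 2 XOR 29 = 31 ≥ 2 — no move.
That gives 3 winning moves.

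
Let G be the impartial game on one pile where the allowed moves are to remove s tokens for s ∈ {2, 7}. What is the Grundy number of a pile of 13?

0

Compute g(0), g(1), … for moves {2, 7}:
g(0) = mex{} = 0
g(1) = mex{} = 0
g(2) = mex{0} = 1
g(3) = mex{0} = 1
g(4) = mex{1} = 0
g(5) = mex{1} = 0
g(6) = mex{0} = 1
g(7) = mex{0} = 1
g(8) = mex{0,1} = 2
g(9) = mex{1} = 0
g(10) = mex{1,2} = 0
g(11) = mex{0} = 1
g(12) = mex{0} = 1
g(13) = mex{1} = 0
So g(13) = 0.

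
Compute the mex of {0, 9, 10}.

1

0 is in the set but 1 is not, so the mex is 1.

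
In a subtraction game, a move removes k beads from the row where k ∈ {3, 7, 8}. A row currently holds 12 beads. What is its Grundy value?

Grundy values for subtraction set {3, 7, 8}:
g(0) = mex{} = 0
g(1) = mex{} = 0
g(2) = mex{} = 0
g(3) = mex{0} = 1
g(4) = mex{0} = 1
g(5) = mex{0} = 1
g(6) = mex{1} = 0
g(7) = mex{0,1} = 2
g(8) = mex{0,1} = 2
g(9) = mex{0} = 1
g(10) = mex{0,1,2} = 3
g(11) = mex{1,2} = 0
g(12) = mex{1} = 0
So g(12) = 0.

0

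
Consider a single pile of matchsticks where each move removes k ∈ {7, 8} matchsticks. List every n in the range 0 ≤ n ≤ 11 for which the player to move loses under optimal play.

Compute g(0), g(1), … for moves {7, 8}:
k:     0  1  2  3  4  5  6  7  8  9 10 11
g(k):  0  0  0  0  0  0  0  1  1  1  1  1
The P-positions (g = 0) in 0..11 are 0, 1, 2, 3, 4, 5, 6.

0, 1, 2, 3, 4, 5, 6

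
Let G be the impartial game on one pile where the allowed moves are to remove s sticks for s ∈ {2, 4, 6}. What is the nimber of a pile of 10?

1

Build the Grundy sequence with g(k) = mex{g(k−s) : s ∈ {2, 4, 6}, s ≤ k}:
k:     0  1  2  3  4  5  6  7  8  9 10
g(k):  0  0  1  1  2  2  3  3  0  0  1
So g(10) = 1.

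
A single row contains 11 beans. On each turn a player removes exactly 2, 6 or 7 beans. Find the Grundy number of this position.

Grundy values for subtraction set {2, 6, 7}:
k:     0  1  2  3  4  5  6  7  8  9 10 11
g(k):  0  0  1  1  0  0  1  1  2  0  3  1
So g(11) = 1.

1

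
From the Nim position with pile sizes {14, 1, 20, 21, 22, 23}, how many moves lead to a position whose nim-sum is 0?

Compute the nim-sum pairwise:
14 XOR 1 = 15
15 XOR 20 = 27
27 XOR 21 = 14
14 XOR 22 = 24
24 XOR 23 = 15
The overall nim-sum is X = 15. A pile of size p has a winning move iff p XOR X < p (reduce it to p XOR X).
  14: 14 XOR 15 = 1 < 14 — winning move (to 1).
  1: 1 XOR 15 = 14 ≥ 1 — no move.
  20: 20 XOR 15 = 27 ≥ 20 — no move.
  21: 21 XOR 15 = 26 ≥ 21 — no move.
  22: 22 XOR 15 = 25 ≥ 22 — no move.
  23: 23 XOR 15 = 24 ≥ 23 — no move.
That gives 1 winning move.

1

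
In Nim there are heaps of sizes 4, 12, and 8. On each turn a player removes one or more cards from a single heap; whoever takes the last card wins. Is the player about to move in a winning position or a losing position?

Losing position

Nim-sum: 4 XOR 12 XOR 8 = 0.
The nim-sum is 0, so this is a P-position: the player to move is in a losing position under optimal play.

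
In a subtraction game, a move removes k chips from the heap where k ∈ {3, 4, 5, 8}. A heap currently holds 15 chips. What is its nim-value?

Grundy values for subtraction set {3, 4, 5, 8}:
k:     0  1  2  3  4  5  6  7  8  9 10 11 12 13 14 15
g(k):  0  0  0  1  1  1  2  2  2  3  3  0  0  0  1  1
So g(15) = 1.

1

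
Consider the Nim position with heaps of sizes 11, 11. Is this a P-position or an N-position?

P-position

Nim-sum: 11 ⊕ 11 = 0.
The nim-sum is 0, so this is a P-position: the player to move is in a losing position under optimal play.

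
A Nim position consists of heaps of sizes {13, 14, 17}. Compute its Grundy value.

18

In binary:
  01101  (13)
  01110  (14)
  10001  (17)
  -----
  10010  (18)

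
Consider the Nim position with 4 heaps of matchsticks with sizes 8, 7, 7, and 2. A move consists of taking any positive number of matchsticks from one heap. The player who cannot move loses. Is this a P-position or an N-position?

Compute the nim-sum pairwise:
8 ^ 7 = 15
15 ^ 7 = 8
8 ^ 2 = 10
The nim-sum is 10 ≠ 0, so this is an N-position: the player to move can win.

N-position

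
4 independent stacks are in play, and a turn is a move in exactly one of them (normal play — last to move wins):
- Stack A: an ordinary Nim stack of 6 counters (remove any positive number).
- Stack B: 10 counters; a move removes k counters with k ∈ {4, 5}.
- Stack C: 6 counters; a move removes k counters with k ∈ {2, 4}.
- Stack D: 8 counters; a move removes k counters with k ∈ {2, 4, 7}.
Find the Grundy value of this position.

Stack A is a plain Nim stack of size 6, so its Grundy value is 6.
Grundy values for stack B (subtraction set {4, 5}):
k:     0  1  2  3  4  5  6  7  8  9 10
g(k):  0  0  0  0  1  1  1  1  2  0  0
So g(10) = 0.
For stack C, compute g(0), g(1), … with moves {2, 4}:
k:     0  1  2  3  4  5  6
g(k):  0  0  1  1  2  2  0
So g(6) = 0.
Grundy values for stack D (subtraction set {2, 4, 7}):
g(0) = mex{} = 0
g(1) = mex{} = 0
g(2) = mex{0} = 1
g(3) = mex{0} = 1
g(4) = mex{0,1} = 2
g(5) = mex{0,1} = 2
g(6) = mex{1,2} = 0
g(7) = mex{0,1,2} = 3
g(8) = mex{0,2} = 1
So g(8) = 1.
The value of a disjunctive sum is the nim-sum of the parts.
Combined value = 6 XOR 0 XOR 0 XOR 1 = 7.

7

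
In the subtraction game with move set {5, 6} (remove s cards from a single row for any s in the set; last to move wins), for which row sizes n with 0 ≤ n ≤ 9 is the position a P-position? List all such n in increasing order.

Grundy values for subtraction set {5, 6}:
g(0) = mex{} = 0
g(1) = mex{} = 0
g(2) = mex{} = 0
g(3) = mex{} = 0
g(4) = mex{} = 0
g(5) = mex{0} = 1
g(6) = mex{0} = 1
g(7) = mex{0} = 1
g(8) = mex{0} = 1
g(9) = mex{0} = 1
The P-positions (g = 0) in 0..9 are 0, 1, 2, 3, 4.

0, 1, 2, 3, 4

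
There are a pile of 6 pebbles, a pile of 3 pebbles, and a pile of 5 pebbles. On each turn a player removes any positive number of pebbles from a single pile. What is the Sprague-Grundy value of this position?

0

Nim-sum: 6 ⊕ 3 ⊕ 5 = 0.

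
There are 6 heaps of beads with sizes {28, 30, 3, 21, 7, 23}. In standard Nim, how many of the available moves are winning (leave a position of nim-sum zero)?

5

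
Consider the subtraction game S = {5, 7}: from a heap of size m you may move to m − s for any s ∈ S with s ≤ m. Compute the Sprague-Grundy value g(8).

1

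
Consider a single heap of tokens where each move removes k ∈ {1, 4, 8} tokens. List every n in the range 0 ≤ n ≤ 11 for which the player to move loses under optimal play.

0, 2, 5, 7

Build the Grundy sequence with g(k) = mex{g(k−s) : s ∈ {1, 4, 8}, s ≤ k}:
k:     0  1  2  3  4  5  6  7  8  9 10 11
g(k):  0  1  0  1  2  0  1  0  1  2  3  2
The P-positions (g = 0) in 0..11 are 0, 2, 5, 7.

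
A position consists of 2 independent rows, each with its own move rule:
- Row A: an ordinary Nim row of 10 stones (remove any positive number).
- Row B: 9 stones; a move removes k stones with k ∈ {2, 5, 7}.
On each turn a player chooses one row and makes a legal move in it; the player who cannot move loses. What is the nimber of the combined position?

Row A is a plain Nim row of size 10, so its Grundy value is 10.
Build the Grundy sequence for row B with g(k) = mex{g(k−s) : s ∈ {2, 5, 7}, s ≤ k}:
g(0) = mex{} = 0
g(1) = mex{} = 0
g(2) = mex{0} = 1
g(3) = mex{0} = 1
g(4) = mex{1} = 0
g(5) = mex{0,1} = 2
g(6) = mex{0} = 1
g(7) = mex{0,1,2} = 3
g(8) = mex{0,1} = 2
g(9) = mex{0,1,3} = 2
So g(9) = 2.
By the Sprague-Grundy theorem, the Grundy value of a sum of independent games is the XOR of the component values.
Combined value = 10 XOR 2 = 8.

8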